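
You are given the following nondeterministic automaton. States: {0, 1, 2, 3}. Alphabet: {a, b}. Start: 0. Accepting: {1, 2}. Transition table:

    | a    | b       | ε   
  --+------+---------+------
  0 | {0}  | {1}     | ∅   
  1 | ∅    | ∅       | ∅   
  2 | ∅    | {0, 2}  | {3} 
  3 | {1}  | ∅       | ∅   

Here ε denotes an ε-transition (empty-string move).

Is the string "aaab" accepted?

Start in {0}.
Read 'a': 0→{0}; now {0}.
Read 'a': 0→{0}; now {0}.
Read 'a': 0→{0}; now {0}.
Read 'b': 0→{1}; now {1}.
The final set {1} contains the accepting state 1.

Yes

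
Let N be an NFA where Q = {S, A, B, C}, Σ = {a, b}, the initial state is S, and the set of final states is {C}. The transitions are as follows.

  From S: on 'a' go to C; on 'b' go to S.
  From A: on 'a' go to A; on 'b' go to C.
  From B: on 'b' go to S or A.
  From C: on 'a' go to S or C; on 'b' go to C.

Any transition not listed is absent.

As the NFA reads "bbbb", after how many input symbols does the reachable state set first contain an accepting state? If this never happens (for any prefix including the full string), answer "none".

none

Start in {S}.
Read 'b': {S} → {S}.
Read 'b': {S} → {S}.
Read 'b': {S} → {S}.
Read 'b': {S} → {S}.
No reachable set along the way intersects F.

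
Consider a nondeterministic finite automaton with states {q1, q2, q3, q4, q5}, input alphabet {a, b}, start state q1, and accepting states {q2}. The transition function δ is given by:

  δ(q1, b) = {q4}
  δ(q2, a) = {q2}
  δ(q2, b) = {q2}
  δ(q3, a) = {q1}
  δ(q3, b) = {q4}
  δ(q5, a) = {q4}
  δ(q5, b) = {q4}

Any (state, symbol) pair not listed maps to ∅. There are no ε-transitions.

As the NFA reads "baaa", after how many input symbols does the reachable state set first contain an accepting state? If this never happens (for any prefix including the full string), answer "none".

Start in {q1}.
Read 'b': q1→{q4}; now {q4}.
Read 'a': q4→∅; now ∅.
The set is empty and remains empty for the remaining 2 symbols.
No reachable set along the way intersects F.

none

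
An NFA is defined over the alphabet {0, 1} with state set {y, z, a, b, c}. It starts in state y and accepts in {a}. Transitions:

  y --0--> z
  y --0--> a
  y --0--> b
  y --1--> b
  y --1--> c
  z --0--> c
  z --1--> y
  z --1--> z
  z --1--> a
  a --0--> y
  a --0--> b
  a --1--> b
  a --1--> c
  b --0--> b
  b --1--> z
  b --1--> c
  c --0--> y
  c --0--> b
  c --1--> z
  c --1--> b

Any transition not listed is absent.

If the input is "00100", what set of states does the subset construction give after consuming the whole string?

{y, z, a, b}

Start in {y}.
Read '0': {y} → {z, a, b}.
Read '0': {z, a, b} → {y, b, c}.
Read '1': {y, b, c} → {z, b, c}.
Read '0': {z, b, c} → {y, b, c}.
Read '0': {y, b, c} → {y, z, a, b}.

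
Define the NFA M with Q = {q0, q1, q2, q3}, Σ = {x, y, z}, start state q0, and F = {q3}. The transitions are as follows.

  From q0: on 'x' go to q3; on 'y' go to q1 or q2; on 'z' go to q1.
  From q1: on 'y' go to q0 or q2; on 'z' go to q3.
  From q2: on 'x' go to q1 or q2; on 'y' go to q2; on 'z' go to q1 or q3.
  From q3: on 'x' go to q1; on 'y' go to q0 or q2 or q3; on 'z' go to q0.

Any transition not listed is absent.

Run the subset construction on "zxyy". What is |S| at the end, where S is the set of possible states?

Start in {q0}.
Read 'z': {q0} → {q1}.
Read 'x': {q1} → ∅.
The set is empty and remains empty for the remaining 2 symbols.
That set has 0 states.

0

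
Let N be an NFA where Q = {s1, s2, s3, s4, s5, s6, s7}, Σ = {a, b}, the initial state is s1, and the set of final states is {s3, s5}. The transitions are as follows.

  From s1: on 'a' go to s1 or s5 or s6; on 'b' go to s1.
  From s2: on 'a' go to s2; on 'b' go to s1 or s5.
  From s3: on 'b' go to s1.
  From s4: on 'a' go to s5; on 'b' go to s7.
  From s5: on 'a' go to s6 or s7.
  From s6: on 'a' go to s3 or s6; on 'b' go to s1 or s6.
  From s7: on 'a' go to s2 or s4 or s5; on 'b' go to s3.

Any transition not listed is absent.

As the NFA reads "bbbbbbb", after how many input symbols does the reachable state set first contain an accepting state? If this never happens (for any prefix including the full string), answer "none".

Start in {s1}.
Read 'b': {s1} → {s1}.
Read 'b': {s1} → {s1}.
Read 'b': {s1} → {s1}.
Read 'b': {s1} → {s1}.
Read 'b': {s1} → {s1}.
Read 'b': {s1} → {s1}.
Read 'b': {s1} → {s1}.
No reachable set along the way intersects F.

none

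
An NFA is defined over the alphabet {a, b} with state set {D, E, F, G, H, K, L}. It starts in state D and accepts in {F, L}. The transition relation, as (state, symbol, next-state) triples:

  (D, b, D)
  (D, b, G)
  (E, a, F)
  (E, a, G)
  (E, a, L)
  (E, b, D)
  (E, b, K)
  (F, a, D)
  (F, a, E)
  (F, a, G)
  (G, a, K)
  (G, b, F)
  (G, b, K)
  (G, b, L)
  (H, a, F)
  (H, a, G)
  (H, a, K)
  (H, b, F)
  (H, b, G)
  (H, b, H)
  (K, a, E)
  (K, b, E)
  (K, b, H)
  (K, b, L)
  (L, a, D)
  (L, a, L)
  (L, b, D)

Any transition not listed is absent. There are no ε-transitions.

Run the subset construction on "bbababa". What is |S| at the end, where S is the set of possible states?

6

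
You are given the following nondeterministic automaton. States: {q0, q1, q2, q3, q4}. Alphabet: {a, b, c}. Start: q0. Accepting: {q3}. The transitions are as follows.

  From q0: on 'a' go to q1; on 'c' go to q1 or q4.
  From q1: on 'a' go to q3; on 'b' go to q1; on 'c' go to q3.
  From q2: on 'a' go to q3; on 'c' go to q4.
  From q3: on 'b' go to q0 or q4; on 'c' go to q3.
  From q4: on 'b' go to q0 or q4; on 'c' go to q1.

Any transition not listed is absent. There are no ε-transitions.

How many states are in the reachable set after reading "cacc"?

1

Start in {q0}.
Read 'c': {q0} → {q1, q4}.
Read 'a': {q1, q4} → {q3}.
Read 'c': {q3} → {q3}.
Read 'c': {q3} → {q3}.
That set has 1 state.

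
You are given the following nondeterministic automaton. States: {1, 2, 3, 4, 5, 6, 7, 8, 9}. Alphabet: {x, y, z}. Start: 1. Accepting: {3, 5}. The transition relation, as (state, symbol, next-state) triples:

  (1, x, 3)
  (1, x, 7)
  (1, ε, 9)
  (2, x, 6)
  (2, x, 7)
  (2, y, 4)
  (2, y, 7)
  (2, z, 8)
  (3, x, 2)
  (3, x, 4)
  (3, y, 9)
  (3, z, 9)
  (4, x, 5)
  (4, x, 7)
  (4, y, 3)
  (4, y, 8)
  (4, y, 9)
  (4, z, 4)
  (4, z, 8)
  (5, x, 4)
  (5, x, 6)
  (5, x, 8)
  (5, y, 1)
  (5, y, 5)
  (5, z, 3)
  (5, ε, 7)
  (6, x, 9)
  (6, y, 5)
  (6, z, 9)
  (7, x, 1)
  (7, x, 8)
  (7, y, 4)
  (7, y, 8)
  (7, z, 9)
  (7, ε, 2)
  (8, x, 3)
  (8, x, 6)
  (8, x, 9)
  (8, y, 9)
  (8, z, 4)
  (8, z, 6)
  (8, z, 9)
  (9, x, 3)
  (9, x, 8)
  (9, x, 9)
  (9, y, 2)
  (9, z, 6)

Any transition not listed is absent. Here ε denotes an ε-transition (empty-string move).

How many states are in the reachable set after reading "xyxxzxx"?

8

Start: ε-closure({1}) = {1, 9}.
Read 'x': 1→{3, 7}, 9→{3, 8, 9}; union {3, 7, 8, 9}; ε-closure = {2, 3, 7, 8, 9}.
Read 'y': 2→{4, 7}, 3→{9}, 7→{4, 8}, 8→{9}, 9→{2}; now {2, 4, 7, 8, 9}.
Read 'x': 2→{6, 7}, 4→{5, 7}, 7→{1, 8}, 8→{3, 6, 9}, 9→{3, 8, 9}; union {1, 3, 5, 6, 7, 8, 9}; ε-closure = {1, 2, 3, 5, 6, 7, 8, 9}.
Read 'x': 1→{3, 7}, 2→{6, 7}, 3→{2, 4}, 5→{4, 6, 8}, 6→{9}, 7→{1, 8}, 8→{3, 6, 9}, 9→{3, 8, 9}; now {1, 2, 3, 4, 6, 7, 8, 9}.
Read 'z': 1→∅, 2→{8}, 3→{9}, 4→{4, 8}, 6→{9}, 7→{9}, 8→{4, 6, 9}, 9→{6}; now {4, 6, 8, 9}.
Read 'x': 4→{5, 7}, 6→{9}, 8→{3, 6, 9}, 9→{3, 8, 9}; union {3, 5, 6, 7, 8, 9}; ε-closure = {2, 3, 5, 6, 7, 8, 9}.
Read 'x': 2→{6, 7}, 3→{2, 4}, 5→{4, 6, 8}, 6→{9}, 7→{1, 8}, 8→{3, 6, 9}, 9→{3, 8, 9}; now {1, 2, 3, 4, 6, 7, 8, 9}.
That set has 8 states.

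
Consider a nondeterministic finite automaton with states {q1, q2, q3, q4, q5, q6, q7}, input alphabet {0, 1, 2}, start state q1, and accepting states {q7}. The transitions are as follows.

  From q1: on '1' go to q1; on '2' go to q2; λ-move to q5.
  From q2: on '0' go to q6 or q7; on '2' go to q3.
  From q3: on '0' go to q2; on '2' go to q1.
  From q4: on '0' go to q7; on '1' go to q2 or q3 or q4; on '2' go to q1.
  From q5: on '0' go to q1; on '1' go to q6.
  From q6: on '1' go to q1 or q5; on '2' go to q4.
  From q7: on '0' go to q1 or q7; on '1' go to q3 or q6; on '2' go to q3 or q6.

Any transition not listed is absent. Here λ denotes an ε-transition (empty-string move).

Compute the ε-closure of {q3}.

{q3}

Begin with {q3}.
No ε-moves leave this set, so the closure equals the set itself.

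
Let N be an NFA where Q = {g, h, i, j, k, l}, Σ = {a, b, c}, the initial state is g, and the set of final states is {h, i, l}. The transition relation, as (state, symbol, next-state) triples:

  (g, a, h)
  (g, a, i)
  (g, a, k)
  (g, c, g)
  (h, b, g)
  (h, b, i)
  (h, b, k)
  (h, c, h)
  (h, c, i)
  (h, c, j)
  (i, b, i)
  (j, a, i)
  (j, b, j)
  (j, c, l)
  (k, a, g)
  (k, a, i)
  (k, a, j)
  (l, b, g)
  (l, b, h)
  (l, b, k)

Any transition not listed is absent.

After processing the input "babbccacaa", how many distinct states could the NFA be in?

0

Start in {g}.
Read 'b': {g} → ∅.
The set is empty and remains empty for the remaining 9 symbols.
That set has 0 states.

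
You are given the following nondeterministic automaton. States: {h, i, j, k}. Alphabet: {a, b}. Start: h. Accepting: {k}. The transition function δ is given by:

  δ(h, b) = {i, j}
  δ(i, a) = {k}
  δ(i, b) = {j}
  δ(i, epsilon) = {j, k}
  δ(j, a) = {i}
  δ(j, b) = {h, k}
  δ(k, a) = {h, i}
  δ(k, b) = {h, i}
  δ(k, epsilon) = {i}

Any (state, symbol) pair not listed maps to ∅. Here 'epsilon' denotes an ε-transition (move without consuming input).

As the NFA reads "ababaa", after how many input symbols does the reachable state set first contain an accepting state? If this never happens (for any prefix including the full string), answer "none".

none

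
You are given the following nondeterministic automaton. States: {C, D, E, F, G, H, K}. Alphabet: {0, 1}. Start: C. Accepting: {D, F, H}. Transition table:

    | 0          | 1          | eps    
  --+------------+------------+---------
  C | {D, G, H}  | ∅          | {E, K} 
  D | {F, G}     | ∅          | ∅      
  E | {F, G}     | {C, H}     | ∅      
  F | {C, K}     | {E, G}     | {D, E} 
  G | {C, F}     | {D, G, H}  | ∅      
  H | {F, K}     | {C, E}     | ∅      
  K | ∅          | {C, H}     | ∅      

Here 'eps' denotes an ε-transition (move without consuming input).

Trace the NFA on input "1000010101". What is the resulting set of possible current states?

Start: ε-closure({C}) = {C, E, K}.
Read '1': C→∅, E→{C, H}, K→{C, H}; union {C, H}; ε-closure = {C, E, H, K}.
Read '0': C→{D, G, H}, E→{F, G}, H→{F, K}, K→∅; union {D, F, G, H, K}; ε-closure = {D, E, F, G, H, K}.
Read '0': D→{F, G}, E→{F, G}, F→{C, K}, G→{C, F}, H→{F, K}, K→∅; union {C, F, G, K}; ε-closure = {C, D, E, F, G, K}.
Read '0': C→{D, G, H}, D→{F, G}, E→{F, G}, F→{C, K}, G→{C, F}, K→∅; union {C, D, F, G, H, K}; ε-closure = {C, D, E, F, G, H, K}.
Read '0': C→{D, G, H}, D→{F, G}, E→{F, G}, F→{C, K}, G→{C, F}, H→{F, K}, K→∅; union {C, D, F, G, H, K}; ε-closure = {C, D, E, F, G, H, K}.
Read '1': C→∅, D→∅, E→{C, H}, F→{E, G}, G→{D, G, H}, H→{C, E}, K→{C, H}; union {C, D, E, G, H}; ε-closure = {C, D, E, G, H, K}.
Read '0': C→{D, G, H}, D→{F, G}, E→{F, G}, G→{C, F}, H→{F, K}, K→∅; union {C, D, F, G, H, K}; ε-closure = {C, D, E, F, G, H, K}.
Read '1': C→∅, D→∅, E→{C, H}, F→{E, G}, G→{D, G, H}, H→{C, E}, K→{C, H}; union {C, D, E, G, H}; ε-closure = {C, D, E, G, H, K}.
Read '0': C→{D, G, H}, D→{F, G}, E→{F, G}, G→{C, F}, H→{F, K}, K→∅; union {C, D, F, G, H, K}; ε-closure = {C, D, E, F, G, H, K}.
Read '1': C→∅, D→∅, E→{C, H}, F→{E, G}, G→{D, G, H}, H→{C, E}, K→{C, H}; union {C, D, E, G, H}; ε-closure = {C, D, E, G, H, K}.

{C, D, E, G, H, K}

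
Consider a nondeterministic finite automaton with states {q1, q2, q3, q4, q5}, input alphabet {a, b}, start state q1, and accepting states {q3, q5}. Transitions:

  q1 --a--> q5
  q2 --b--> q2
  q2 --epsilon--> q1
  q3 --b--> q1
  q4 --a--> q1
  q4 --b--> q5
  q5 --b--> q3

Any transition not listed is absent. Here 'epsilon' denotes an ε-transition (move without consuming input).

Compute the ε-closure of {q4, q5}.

Begin with {q4, q5}.
No ε-moves leave this set, so the closure equals the set itself.

{q4, q5}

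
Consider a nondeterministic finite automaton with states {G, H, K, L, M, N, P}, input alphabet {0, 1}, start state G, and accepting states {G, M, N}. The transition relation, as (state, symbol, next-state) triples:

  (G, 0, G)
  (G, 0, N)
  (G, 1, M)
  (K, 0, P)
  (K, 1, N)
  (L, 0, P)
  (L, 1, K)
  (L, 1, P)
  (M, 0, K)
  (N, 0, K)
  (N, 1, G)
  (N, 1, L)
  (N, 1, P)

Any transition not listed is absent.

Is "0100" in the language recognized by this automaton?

Yes

Start in {G}.
Read '0': G→{G, N}; now {G, N}.
Read '1': G→{M}, N→{G, L, P}; now {G, L, M, P}.
Read '0': G→{G, N}, L→{P}, M→{K}, P→∅; now {G, K, N, P}.
Read '0': G→{G, N}, K→{P}, N→{K}, P→∅; now {G, K, N, P}.
The final set {G, K, N, P} contains the accepting states G, N.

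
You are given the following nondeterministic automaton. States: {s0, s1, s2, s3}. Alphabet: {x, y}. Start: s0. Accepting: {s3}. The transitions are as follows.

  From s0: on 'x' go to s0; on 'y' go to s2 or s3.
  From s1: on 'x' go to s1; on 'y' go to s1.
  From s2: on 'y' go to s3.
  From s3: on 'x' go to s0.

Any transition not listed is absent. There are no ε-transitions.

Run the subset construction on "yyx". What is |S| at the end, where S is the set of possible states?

1

Start in {s0}.
Read 'y': {s0} → {s2, s3}.
Read 'y': {s2, s3} → {s3}.
Read 'x': {s3} → {s0}.
That set has 1 state.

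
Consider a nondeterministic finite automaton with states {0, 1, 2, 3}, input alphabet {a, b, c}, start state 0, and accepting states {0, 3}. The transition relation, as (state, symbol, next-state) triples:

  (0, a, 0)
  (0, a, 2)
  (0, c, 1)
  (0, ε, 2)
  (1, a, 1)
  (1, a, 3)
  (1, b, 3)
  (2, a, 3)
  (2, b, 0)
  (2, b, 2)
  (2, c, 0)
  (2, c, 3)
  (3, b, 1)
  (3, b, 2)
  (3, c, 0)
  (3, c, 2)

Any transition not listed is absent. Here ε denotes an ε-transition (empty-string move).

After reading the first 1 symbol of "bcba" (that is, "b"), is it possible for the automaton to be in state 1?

Start: ε-closure({0}) = {0, 2}.
Read 'b': 0→∅, 2→{0, 2}; now {0, 2}.
State 1 is not in {0, 2}.

No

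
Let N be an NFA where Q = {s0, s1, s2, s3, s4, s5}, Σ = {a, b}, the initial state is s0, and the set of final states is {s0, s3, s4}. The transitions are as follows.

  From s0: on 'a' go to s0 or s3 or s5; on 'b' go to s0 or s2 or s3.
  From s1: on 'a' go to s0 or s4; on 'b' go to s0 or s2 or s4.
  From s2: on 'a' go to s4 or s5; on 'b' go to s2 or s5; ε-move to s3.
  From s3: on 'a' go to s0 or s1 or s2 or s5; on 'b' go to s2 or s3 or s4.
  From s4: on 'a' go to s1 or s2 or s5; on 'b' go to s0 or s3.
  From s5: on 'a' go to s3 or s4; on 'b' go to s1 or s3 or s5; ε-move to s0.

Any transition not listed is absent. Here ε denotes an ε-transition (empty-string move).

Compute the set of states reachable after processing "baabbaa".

{s0, s1, s2, s3, s4, s5}

Start in {s0}.
Read 'b': {s0} → {s0, s2, s3}.
Read 'a': {s0, s2, s3} → {s0, s1, s2, s3, s4, s5}.
Read 'a': {s0, s1, s2, s3, s4, s5} → {s0, s1, s2, s3, s4, s5}.
Read 'b': {s0, s1, s2, s3, s4, s5} → {s0, s1, s2, s3, s4, s5}.
Read 'b': {s0, s1, s2, s3, s4, s5} → {s0, s1, s2, s3, s4, s5}.
Read 'a': {s0, s1, s2, s3, s4, s5} → {s0, s1, s2, s3, s4, s5}.
Read 'a': {s0, s1, s2, s3, s4, s5} → {s0, s1, s2, s3, s4, s5}.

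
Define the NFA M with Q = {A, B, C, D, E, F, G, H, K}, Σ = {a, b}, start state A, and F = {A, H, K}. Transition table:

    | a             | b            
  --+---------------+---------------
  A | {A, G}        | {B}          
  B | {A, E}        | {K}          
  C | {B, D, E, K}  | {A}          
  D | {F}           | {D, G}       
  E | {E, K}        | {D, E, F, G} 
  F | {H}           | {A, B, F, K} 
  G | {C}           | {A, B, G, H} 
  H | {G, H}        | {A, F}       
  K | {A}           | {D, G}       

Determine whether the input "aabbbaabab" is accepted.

Start in {A}.
Read 'a': {A} → {A, G}.
Read 'a': {A, G} → {A, C, G}.
Read 'b': {A, C, G} → {A, B, G, H}.
Read 'b': {A, B, G, H} → {A, B, F, G, H, K}.
Read 'b': {A, B, F, G, H, K} → {A, B, D, F, G, H, K}.
Read 'a': {A, B, D, F, G, H, K} → {A, C, E, F, G, H}.
Read 'a': {A, C, E, F, G, H} → {A, B, C, D, E, G, H, K}.
Read 'b': {A, B, C, D, E, G, H, K} → {A, B, D, E, F, G, H, K}.
Read 'a': {A, B, D, E, F, G, H, K} → {A, C, E, F, G, H, K}.
Read 'b': {A, C, E, F, G, H, K} → {A, B, D, E, F, G, H, K}.
The final set {A, B, D, E, F, G, H, K} contains the accepting states A, H, K.

Yes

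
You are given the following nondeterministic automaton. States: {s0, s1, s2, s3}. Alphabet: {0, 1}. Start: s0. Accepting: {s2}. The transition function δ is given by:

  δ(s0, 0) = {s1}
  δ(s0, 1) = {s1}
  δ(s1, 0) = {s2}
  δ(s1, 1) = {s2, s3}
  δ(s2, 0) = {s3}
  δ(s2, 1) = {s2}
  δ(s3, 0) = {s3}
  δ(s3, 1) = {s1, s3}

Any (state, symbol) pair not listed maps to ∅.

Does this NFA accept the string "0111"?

Start in {s0}.
Read '0': {s0} → {s1}.
Read '1': {s1} → {s2, s3}.
Read '1': {s2, s3} → {s1, s2, s3}.
Read '1': {s1, s2, s3} → {s1, s2, s3}.
The final set {s1, s2, s3} contains the accepting state s2.

Yes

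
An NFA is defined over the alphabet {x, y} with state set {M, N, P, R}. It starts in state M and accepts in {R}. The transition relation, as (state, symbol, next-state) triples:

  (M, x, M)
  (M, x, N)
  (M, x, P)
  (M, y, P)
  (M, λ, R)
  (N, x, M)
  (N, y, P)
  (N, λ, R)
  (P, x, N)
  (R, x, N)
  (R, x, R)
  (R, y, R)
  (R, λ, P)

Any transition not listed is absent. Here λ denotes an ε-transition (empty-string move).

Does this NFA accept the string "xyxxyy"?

Yes

Start: ε-closure({M}) = {M, P, R}.
Read 'x': {M, P, R} → {M, N, P, R}.
Read 'y': {M, N, P, R} → {P, R}.
Read 'x': {P, R} → {N, P, R}.
Read 'x': {N, P, R} → {M, N, P, R}.
Read 'y': {M, N, P, R} → {P, R}.
Read 'y': {P, R} → {P, R}.
The final set {P, R} contains the accepting state R.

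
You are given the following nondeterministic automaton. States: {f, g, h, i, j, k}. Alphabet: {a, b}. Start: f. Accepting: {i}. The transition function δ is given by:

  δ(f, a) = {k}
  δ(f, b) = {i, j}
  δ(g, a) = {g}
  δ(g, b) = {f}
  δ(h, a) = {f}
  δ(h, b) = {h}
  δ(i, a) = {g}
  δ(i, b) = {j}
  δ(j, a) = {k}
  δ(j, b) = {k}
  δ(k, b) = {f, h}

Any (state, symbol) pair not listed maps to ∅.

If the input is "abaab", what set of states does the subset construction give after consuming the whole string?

{f, h}

Start in {f}.
Read 'a': {f} → {k}.
Read 'b': {k} → {f, h}.
Read 'a': {f, h} → {f, k}.
Read 'a': {f, k} → {k}.
Read 'b': {k} → {f, h}.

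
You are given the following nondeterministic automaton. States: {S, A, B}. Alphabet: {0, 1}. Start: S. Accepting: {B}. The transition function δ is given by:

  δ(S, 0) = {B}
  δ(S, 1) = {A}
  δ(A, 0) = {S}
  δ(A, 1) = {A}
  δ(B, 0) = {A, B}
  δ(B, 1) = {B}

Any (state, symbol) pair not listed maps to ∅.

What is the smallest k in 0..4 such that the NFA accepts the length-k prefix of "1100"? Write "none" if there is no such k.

Start in {S}.
Read '1': {S} → {A}.
Read '1': {A} → {A}.
Read '0': {A} → {S}.
Read '0': {S} → {B}.
None of the earlier sets intersect F, but {B} does.

4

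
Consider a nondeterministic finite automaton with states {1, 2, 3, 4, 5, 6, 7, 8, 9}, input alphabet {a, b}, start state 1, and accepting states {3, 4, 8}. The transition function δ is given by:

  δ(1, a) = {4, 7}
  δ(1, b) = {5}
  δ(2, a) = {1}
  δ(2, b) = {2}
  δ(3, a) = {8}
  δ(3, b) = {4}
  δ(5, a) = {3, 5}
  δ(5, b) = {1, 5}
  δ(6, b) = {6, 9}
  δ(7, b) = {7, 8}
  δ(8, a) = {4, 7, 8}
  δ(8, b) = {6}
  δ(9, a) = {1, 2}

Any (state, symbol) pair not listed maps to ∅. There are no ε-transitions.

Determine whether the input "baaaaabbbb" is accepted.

Yes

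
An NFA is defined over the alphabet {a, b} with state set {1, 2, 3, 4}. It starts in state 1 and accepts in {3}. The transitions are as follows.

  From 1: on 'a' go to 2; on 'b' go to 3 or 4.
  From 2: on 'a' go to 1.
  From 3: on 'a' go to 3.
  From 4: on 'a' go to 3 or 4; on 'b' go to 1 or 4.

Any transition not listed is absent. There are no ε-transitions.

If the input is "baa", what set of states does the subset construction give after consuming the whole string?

Start in {1}.
Read 'b': 1→{3, 4}; now {3, 4}.
Read 'a': 3→{3}, 4→{3, 4}; now {3, 4}.
Read 'a': 3→{3}, 4→{3, 4}; now {3, 4}.

{3, 4}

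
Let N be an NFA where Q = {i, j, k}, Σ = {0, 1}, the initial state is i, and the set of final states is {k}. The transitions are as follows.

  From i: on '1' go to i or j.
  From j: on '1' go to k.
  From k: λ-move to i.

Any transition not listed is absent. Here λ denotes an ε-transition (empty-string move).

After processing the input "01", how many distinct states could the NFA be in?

0

Start in {i}.
Read '0': i→∅; now ∅.
The set is empty and remains empty for the remaining 1 symbol.
That set has 0 states.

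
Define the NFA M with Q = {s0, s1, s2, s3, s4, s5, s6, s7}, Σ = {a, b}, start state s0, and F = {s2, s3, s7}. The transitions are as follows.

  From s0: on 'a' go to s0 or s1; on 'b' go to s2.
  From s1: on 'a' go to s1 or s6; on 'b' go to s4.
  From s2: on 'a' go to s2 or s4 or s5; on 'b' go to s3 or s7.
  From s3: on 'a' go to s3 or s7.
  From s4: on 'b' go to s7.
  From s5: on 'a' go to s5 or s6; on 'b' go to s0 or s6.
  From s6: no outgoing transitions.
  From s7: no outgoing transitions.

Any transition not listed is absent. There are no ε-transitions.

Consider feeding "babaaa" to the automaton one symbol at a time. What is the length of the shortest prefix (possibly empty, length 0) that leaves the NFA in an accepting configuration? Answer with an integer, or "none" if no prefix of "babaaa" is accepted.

1

Start in {s0}.
Read 'b': s0→{s2}; now {s2}.
None of the earlier sets intersect F, but {s2} does.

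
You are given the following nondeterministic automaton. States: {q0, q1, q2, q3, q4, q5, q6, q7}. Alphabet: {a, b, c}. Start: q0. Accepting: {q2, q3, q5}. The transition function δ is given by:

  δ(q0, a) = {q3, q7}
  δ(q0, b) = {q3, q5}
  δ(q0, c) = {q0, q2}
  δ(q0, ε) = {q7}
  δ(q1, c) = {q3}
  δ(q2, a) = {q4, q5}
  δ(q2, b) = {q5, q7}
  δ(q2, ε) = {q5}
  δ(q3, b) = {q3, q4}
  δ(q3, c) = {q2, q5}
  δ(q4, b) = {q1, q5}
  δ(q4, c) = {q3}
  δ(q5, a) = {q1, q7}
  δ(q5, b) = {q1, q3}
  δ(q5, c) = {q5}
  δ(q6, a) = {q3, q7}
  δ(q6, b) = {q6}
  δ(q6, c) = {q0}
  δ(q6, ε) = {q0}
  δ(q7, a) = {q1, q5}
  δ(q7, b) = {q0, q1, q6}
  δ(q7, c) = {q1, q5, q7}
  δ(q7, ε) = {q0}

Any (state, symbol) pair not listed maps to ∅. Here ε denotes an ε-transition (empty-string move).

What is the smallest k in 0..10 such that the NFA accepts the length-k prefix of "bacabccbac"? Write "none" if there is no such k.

Start: ε-closure({q0}) = {q0, q7}.
Read 'b': q0→{q3, q5}, q7→{q0, q1, q6}; union {q0, q1, q3, q5, q6}; ε-closure = {q0, q1, q3, q5, q6, q7}.
None of the earlier sets intersect F, but {q0, q1, q3, q5, q6, q7} does.

1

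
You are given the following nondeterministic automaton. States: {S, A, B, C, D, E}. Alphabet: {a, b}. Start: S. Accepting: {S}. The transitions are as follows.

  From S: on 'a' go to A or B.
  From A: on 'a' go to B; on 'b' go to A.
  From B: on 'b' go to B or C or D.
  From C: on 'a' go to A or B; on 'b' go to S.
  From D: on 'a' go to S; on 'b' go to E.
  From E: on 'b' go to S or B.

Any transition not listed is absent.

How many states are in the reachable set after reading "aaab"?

0

Start in {S}.
Read 'a': S→{A, B}; now {A, B}.
Read 'a': A→{B}, B→∅; now {B}.
Read 'a': B→∅; now ∅.
The set is empty and remains empty for the remaining 1 symbol.
That set has 0 states.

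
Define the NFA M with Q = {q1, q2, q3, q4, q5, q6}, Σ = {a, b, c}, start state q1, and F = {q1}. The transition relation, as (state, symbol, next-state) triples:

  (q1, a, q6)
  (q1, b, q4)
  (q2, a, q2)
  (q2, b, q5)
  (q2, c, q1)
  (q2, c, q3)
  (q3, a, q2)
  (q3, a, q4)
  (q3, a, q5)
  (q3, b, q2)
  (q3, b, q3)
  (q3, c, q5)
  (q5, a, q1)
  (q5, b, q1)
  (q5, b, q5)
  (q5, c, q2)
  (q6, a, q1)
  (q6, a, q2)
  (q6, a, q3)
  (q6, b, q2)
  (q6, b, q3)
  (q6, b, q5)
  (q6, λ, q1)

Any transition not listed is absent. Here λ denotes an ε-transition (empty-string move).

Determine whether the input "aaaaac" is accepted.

Yes

Start in {q1}.
Read 'a': {q1} → {q1, q6}.
Read 'a': {q1, q6} → {q1, q2, q3, q6}.
Read 'a': {q1, q2, q3, q6} → {q1, q2, q3, q4, q5, q6}.
Read 'a': {q1, q2, q3, q4, q5, q6} → {q1, q2, q3, q4, q5, q6}.
Read 'a': {q1, q2, q3, q4, q5, q6} → {q1, q2, q3, q4, q5, q6}.
Read 'c': {q1, q2, q3, q4, q5, q6} → {q1, q2, q3, q5}.
The final set {q1, q2, q3, q5} contains the accepting state q1.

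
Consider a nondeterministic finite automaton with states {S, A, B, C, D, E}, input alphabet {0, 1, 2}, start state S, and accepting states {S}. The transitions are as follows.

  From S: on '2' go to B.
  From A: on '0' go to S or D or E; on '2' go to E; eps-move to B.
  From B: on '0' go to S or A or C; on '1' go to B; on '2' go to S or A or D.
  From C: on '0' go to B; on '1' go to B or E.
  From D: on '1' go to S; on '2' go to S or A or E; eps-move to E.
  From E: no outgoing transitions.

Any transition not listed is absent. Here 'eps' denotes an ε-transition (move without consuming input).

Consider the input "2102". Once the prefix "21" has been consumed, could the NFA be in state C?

No

Start in {S}.
Read '2': S→{B}; now {B}.
Read '1': B→{B}; now {B}.
State C is not in {B}.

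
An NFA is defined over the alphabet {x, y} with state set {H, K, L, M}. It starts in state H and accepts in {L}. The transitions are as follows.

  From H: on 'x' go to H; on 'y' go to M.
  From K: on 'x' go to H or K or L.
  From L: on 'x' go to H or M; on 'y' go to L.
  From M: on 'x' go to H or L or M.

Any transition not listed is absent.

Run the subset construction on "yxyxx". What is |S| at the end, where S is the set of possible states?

Start in {H}.
Read 'y': H→{M}; now {M}.
Read 'x': M→{H, L, M}; now {H, L, M}.
Read 'y': H→{M}, L→{L}, M→∅; now {L, M}.
Read 'x': L→{H, M}, M→{H, L, M}; now {H, L, M}.
Read 'x': H→{H}, L→{H, M}, M→{H, L, M}; now {H, L, M}.
That set has 3 states.

3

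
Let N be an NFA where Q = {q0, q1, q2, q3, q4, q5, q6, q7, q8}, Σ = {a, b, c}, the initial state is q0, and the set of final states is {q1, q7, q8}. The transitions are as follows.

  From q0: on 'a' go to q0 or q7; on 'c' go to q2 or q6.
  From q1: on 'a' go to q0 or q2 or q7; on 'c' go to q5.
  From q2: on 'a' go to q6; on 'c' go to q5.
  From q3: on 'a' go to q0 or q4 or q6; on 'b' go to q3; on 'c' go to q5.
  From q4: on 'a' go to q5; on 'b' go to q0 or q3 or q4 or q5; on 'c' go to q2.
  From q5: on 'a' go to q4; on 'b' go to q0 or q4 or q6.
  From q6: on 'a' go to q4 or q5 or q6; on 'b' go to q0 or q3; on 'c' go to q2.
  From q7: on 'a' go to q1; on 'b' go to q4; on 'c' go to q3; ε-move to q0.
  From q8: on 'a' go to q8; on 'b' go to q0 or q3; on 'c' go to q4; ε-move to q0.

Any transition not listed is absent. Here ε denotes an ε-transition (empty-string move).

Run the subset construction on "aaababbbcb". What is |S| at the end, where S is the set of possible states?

4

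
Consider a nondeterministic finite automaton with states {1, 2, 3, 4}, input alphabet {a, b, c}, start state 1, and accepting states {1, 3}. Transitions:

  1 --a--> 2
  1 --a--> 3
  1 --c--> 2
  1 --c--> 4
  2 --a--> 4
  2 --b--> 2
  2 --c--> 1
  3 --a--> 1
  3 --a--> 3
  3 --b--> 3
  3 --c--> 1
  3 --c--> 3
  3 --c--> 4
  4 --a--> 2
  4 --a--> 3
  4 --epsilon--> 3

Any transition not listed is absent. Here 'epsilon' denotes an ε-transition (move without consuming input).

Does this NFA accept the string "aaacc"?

Yes

Start in {1}.
Read 'a': {1} → {2, 3}.
Read 'a': {2, 3} → {1, 3, 4}.
Read 'a': {1, 3, 4} → {1, 2, 3}.
Read 'c': {1, 2, 3} → {1, 2, 3, 4}.
Read 'c': {1, 2, 3, 4} → {1, 2, 3, 4}.
The final set {1, 2, 3, 4} contains the accepting states 1, 3.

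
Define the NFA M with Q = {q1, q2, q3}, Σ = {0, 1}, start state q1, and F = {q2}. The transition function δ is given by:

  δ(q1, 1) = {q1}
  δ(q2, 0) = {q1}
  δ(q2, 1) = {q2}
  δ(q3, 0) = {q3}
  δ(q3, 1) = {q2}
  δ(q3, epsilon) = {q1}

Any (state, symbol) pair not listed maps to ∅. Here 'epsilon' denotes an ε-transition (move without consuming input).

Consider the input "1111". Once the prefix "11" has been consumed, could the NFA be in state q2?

Start in {q1}.
Read '1': {q1} → {q1}.
Read '1': {q1} → {q1}.
State q2 is not in {q1}.

No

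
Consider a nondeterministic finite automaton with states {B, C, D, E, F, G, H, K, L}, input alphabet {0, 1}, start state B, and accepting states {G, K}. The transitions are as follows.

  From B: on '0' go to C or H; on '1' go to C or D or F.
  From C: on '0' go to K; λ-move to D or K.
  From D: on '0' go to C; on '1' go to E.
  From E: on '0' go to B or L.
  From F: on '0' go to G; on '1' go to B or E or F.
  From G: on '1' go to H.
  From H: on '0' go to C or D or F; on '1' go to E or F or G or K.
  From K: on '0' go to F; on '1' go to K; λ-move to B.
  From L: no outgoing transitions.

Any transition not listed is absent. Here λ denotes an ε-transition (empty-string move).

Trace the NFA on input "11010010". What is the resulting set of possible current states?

{B, C, D, F, G, H, K, L}

Start in {B}.
Read '1': B→{C, D, F}; union {C, D, F}; ε-closure = {B, C, D, F, K}.
Read '1': B→{C, D, F}, C→∅, D→{E}, F→{B, E, F}, K→{K}; now {B, C, D, E, F, K}.
Read '0': B→{C, H}, C→{K}, D→{C}, E→{B, L}, F→{G}, K→{F}; union {B, C, F, G, H, K, L}; ε-closure = {B, C, D, F, G, H, K, L}.
Read '1': B→{C, D, F}, C→∅, D→{E}, F→{B, E, F}, G→{H}, H→{E, F, G, K}, K→{K}, L→∅; now {B, C, D, E, F, G, H, K}.
Read '0': B→{C, H}, C→{K}, D→{C}, E→{B, L}, F→{G}, G→∅, H→{C, D, F}, K→{F}; now {B, C, D, F, G, H, K, L}.
Read '0': B→{C, H}, C→{K}, D→{C}, F→{G}, G→∅, H→{C, D, F}, K→{F}, L→∅; union {C, D, F, G, H, K}; ε-closure = {B, C, D, F, G, H, K}.
Read '1': B→{C, D, F}, C→∅, D→{E}, F→{B, E, F}, G→{H}, H→{E, F, G, K}, K→{K}; now {B, C, D, E, F, G, H, K}.
Read '0': B→{C, H}, C→{K}, D→{C}, E→{B, L}, F→{G}, G→∅, H→{C, D, F}, K→{F}; now {B, C, D, F, G, H, K, L}.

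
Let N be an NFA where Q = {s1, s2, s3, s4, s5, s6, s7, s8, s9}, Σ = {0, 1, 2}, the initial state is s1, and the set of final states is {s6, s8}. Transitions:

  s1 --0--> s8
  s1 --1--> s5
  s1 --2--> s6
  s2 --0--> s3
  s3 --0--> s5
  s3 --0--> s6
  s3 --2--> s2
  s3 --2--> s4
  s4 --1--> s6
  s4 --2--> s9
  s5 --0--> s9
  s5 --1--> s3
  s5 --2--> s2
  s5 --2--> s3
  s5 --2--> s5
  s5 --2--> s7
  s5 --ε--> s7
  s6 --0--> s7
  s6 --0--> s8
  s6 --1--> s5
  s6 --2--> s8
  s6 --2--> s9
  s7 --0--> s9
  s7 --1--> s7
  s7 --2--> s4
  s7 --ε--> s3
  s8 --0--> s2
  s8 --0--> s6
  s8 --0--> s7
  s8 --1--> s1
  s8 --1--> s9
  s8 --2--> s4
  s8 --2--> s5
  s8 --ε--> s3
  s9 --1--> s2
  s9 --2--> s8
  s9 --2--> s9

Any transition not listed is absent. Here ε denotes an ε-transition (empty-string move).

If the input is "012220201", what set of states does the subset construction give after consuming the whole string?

Start in {s1}.
Read '0': {s1} → {s3, s8}.
Read '1': {s3, s8} → {s1, s9}.
Read '2': {s1, s9} → {s3, s6, s8, s9}.
Read '2': {s3, s6, s8, s9} → {s2, s3, s4, s5, s7, s8, s9}.
Read '2': {s2, s3, s4, s5, s7, s8, s9} → {s2, s3, s4, s5, s7, s8, s9}.
Read '0': {s2, s3, s4, s5, s7, s8, s9} → {s2, s3, s5, s6, s7, s9}.
Read '2': {s2, s3, s5, s6, s7, s9} → {s2, s3, s4, s5, s7, s8, s9}.
Read '0': {s2, s3, s4, s5, s7, s8, s9} → {s2, s3, s5, s6, s7, s9}.
Read '1': {s2, s3, s5, s6, s7, s9} → {s2, s3, s5, s7}.

{s2, s3, s5, s7}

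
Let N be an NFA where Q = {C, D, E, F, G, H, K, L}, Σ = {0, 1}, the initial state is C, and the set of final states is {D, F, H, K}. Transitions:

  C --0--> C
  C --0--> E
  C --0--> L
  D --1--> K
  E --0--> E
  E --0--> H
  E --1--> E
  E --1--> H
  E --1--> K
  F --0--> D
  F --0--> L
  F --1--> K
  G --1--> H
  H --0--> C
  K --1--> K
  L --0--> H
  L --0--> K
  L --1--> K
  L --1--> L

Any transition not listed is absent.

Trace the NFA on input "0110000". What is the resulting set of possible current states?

Start in {C}.
Read '0': {C} → {C, E, L}.
Read '1': {C, E, L} → {E, H, K, L}.
Read '1': {E, H, K, L} → {E, H, K, L}.
Read '0': {E, H, K, L} → {C, E, H, K}.
Read '0': {C, E, H, K} → {C, E, H, L}.
Read '0': {C, E, H, L} → {C, E, H, K, L}.
Read '0': {C, E, H, K, L} → {C, E, H, K, L}.

{C, E, H, K, L}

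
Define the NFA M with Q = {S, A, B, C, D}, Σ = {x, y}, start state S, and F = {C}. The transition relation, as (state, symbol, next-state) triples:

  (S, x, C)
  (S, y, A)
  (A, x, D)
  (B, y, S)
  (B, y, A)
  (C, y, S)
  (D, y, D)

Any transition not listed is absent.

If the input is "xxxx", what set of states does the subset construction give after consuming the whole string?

∅

Start in {S}.
Read 'x': {S} → {C}.
Read 'x': {C} → ∅.
The set is empty and remains empty for the remaining 2 symbols.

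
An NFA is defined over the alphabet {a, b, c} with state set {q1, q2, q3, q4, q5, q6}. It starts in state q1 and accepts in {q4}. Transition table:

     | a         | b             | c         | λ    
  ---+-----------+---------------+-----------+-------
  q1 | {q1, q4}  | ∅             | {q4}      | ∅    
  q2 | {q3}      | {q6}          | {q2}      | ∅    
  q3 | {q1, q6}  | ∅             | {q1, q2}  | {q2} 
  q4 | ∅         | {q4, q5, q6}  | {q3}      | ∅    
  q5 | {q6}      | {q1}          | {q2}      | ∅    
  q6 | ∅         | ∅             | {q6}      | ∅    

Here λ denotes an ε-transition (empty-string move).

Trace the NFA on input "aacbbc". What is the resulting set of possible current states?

Start in {q1}.
Read 'a': q1→{q1, q4}; now {q1, q4}.
Read 'a': q1→{q1, q4}, q4→∅; now {q1, q4}.
Read 'c': q1→{q4}, q4→{q3}; union {q3, q4}; ε-closure = {q2, q3, q4}.
Read 'b': q2→{q6}, q3→∅, q4→{q4, q5, q6}; now {q4, q5, q6}.
Read 'b': q4→{q4, q5, q6}, q5→{q1}, q6→∅; now {q1, q4, q5, q6}.
Read 'c': q1→{q4}, q4→{q3}, q5→{q2}, q6→{q6}; now {q2, q3, q4, q6}.

{q2, q3, q4, q6}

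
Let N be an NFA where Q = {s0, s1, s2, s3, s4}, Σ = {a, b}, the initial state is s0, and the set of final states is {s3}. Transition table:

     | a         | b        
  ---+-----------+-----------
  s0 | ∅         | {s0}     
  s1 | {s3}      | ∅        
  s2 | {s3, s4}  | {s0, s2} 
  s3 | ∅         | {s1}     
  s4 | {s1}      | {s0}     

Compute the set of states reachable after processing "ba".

∅

Start in {s0}.
Read 'b': s0→{s0}; now {s0}.
Read 'a': s0→∅; now ∅.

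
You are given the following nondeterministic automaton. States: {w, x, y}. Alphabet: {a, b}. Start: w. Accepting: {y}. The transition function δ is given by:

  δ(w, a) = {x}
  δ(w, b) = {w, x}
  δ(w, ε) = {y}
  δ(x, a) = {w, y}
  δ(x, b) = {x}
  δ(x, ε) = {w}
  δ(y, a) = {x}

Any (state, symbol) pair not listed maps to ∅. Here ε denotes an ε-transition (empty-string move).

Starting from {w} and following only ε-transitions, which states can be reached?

{w, y}

Begin with {w}.
ε-move w → y; add y.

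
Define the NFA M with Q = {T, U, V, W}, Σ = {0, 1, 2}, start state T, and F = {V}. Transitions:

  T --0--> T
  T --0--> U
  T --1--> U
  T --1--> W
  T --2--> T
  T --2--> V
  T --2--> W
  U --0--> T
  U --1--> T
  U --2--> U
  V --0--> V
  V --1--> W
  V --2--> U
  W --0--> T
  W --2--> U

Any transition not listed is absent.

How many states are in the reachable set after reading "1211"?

2

Start in {T}.
Read '1': T→{U, W}; now {U, W}.
Read '2': U→{U}, W→{U}; now {U}.
Read '1': U→{T}; now {T}.
Read '1': T→{U, W}; now {U, W}.
That set has 2 states.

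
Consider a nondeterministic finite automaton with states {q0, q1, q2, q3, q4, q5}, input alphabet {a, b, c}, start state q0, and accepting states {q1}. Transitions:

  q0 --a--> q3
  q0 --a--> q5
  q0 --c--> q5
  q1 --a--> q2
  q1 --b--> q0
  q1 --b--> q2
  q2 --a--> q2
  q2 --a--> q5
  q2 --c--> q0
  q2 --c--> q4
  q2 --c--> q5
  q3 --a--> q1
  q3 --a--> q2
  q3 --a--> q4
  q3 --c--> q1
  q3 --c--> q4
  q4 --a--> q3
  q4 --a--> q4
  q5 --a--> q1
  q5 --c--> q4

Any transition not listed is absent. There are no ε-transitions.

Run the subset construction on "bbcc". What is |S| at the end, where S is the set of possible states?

0

Start in {q0}.
Read 'b': q0→∅; now ∅.
The set is empty and remains empty for the remaining 3 symbols.
That set has 0 states.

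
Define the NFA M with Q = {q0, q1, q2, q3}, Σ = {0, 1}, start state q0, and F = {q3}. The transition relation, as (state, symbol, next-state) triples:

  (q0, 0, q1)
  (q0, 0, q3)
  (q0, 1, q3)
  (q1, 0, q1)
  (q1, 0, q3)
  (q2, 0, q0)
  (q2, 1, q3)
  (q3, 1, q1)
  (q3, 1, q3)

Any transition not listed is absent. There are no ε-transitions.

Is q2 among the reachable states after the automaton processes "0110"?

No

Start in {q0}.
Read '0': {q0} → {q1, q3}.
Read '1': {q1, q3} → {q1, q3}.
Read '1': {q1, q3} → {q1, q3}.
Read '0': {q1, q3} → {q1, q3}.
State q2 is not in {q1, q3}.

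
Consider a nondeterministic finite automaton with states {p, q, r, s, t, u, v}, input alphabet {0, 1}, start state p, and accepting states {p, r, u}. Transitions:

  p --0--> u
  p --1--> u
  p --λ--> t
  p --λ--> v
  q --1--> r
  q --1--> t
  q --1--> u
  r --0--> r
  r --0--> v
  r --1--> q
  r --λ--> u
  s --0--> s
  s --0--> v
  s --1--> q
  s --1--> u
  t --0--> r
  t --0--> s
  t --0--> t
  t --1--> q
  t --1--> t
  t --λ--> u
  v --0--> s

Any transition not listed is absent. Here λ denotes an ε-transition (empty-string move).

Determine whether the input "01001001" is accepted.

Start: ε-closure({p}) = {p, t, u, v}.
Read '0': p→{u}, t→{r, s, t}, u→∅, v→{s}; now {r, s, t, u}.
Read '1': r→{q}, s→{q, u}, t→{q, t}, u→∅; now {q, t, u}.
Read '0': q→∅, t→{r, s, t}, u→∅; union {r, s, t}; ε-closure = {r, s, t, u}.
Read '0': r→{r, v}, s→{s, v}, t→{r, s, t}, u→∅; union {r, s, t, v}; ε-closure = {r, s, t, u, v}.
Read '1': r→{q}, s→{q, u}, t→{q, t}, u→∅, v→∅; now {q, t, u}.
Read '0': q→∅, t→{r, s, t}, u→∅; union {r, s, t}; ε-closure = {r, s, t, u}.
Read '0': r→{r, v}, s→{s, v}, t→{r, s, t}, u→∅; union {r, s, t, v}; ε-closure = {r, s, t, u, v}.
Read '1': r→{q}, s→{q, u}, t→{q, t}, u→∅, v→∅; now {q, t, u}.
The final set {q, t, u} contains the accepting state u.

Yes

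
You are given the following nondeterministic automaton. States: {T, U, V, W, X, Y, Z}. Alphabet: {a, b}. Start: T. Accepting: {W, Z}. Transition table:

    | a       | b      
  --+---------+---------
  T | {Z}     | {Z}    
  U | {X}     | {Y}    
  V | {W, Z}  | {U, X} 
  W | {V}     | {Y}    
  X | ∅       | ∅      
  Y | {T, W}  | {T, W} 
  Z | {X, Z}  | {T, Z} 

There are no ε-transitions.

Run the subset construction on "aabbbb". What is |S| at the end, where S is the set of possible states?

Start in {T}.
Read 'a': T→{Z}; now {Z}.
Read 'a': Z→{X, Z}; now {X, Z}.
Read 'b': X→∅, Z→{T, Z}; now {T, Z}.
Read 'b': T→{Z}, Z→{T, Z}; now {T, Z}.
Read 'b': T→{Z}, Z→{T, Z}; now {T, Z}.
Read 'b': T→{Z}, Z→{T, Z}; now {T, Z}.
That set has 2 states.

2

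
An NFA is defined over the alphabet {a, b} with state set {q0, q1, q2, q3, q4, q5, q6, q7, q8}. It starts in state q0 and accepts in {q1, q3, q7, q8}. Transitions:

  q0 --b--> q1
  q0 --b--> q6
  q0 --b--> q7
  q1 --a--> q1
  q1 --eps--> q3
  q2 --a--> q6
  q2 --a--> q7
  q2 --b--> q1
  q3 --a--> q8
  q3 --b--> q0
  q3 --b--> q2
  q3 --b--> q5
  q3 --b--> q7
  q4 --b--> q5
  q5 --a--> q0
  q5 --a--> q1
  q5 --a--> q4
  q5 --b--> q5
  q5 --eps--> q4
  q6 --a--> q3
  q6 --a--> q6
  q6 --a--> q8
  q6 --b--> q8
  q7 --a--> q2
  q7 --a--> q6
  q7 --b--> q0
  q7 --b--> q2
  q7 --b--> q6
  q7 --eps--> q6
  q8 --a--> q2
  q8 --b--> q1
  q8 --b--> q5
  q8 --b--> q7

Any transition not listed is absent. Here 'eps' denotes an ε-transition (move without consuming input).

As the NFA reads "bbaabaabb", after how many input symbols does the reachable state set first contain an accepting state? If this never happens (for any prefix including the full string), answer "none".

1

Start in {q0}.
Read 'b': q0→{q1, q6, q7}; union {q1, q6, q7}; ε-closure = {q1, q3, q6, q7}.
None of the earlier sets intersect F, but {q1, q3, q6, q7} does.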